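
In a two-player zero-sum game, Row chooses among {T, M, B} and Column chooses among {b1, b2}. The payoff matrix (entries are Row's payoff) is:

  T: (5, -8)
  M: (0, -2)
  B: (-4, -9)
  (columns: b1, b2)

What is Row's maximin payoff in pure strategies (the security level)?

Row minima: T → -8, M → -2, B → -9.
The best of these is -2.

-2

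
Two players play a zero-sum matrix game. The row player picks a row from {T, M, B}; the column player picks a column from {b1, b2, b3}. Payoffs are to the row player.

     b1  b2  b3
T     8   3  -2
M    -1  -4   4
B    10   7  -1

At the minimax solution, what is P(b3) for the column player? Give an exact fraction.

11/16

Row minima: T → -2, M → -4, B → -1; maximin = -1.
Column maxima: b1 → 10, b2 → 7, b3 → 4; minimax = 4.
-1 ≠ 4, so there is no saddle point; optimal play is mixed.
T is strictly dominated by B, so the row player never plays it.
b1 is strictly dominated by b2 (it gives the row player strictly more in every row), so the column player never plays it.
On the remaining 2×2 (M, B vs b2, b3):
Let the row player play M with probability p. Expected payoff against b2: (-4)p + 7(1−p) = −11p + 7; against b3: 4p + (-1)(1−p) = 5p − 1.
Setting these equal: −11p + 7 = 5p − 1 ⇒ −16p = -8 ⇒ p = 1/2, and the value is (-11)·(1/2) + 7 = 3/2.
For the column player: with q = P(b2), equating M's and B's payoffs gives −8q + 4 = 8q − 1 ⇒ q = 5/16.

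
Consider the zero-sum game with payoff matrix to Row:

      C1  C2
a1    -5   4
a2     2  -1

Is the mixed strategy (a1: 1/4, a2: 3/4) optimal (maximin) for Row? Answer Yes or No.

Yes

Against C1 this mix gives (1/4)·(-5) + (3/4)·2 = 1/4.
Against C2 this mix gives (1/4)·4 + (3/4)·(-1) = 1/4.
All of Column's active replies (C1, C2) yield 1/4, and no column does worse for Row. The mix makes Column indifferent and guarantees 1/4, so it is optimal.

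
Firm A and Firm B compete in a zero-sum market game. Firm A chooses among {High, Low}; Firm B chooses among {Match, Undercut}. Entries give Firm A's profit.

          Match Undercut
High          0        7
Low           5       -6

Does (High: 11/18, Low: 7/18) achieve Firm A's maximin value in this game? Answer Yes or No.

Yes

Against Match this mix gives (11/18)·0 + (7/18)·5 = 35/18.
Against Undercut this mix gives (11/18)·7 + (7/18)·(-6) = 35/18.
All of Firm B's active replies (Match, Undercut) yield 35/18, and no column does worse for Firm A. The mix makes Firm B indifferent and guarantees 35/18, so it is optimal.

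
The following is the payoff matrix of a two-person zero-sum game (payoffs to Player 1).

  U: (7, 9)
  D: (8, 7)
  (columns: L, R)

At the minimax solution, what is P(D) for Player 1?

2/3

Row minima: U → 7, D → 7; maximin = 7.
Column maxima: L → 8, R → 9; minimax = 8.
7 ≠ 8, so there is no saddle point; optimal play is mixed.
Let Player 1 play U with probability p. Expected payoff against L: 7p + 8(1−p) = −p + 8; against R: 9p + 7(1−p) = 2p + 7.
Setting these equal: −p + 8 = 2p + 7 ⇒ −3p = -1 ⇒ p = 1/3, and the value is (-1)·(1/3) + 8 = 23/3.
For Player 2: with q = P(L), equating U's and D's payoffs gives −2q + 9 = q + 7 ⇒ q = 2/3.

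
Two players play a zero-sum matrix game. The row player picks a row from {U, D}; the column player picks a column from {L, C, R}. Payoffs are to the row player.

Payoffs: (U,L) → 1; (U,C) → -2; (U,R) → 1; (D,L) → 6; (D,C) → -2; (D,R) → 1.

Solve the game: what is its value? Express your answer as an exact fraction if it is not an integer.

Row minima: U → -2, D → -2; maximin = -2.
Column maxima: L → 6, C → -2, R → 1; minimax = -2.
Since maximin = minimax = -2, there is a saddle point and the value is -2.

-2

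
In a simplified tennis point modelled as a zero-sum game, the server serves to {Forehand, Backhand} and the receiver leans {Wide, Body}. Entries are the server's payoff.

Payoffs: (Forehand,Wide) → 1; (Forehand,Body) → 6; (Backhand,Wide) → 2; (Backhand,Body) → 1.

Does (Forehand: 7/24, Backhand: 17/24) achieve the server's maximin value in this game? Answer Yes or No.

Against Wide this mix gives (7/24)·1 + (17/24)·2 = 41/24.
Against Body this mix gives (7/24)·6 + (17/24)·1 = 59/24.
The receiver will play Wide, holding the server to 41/24. Shifting weight toward the row that does better against Wide would raise this floor (the equalizing mix achieves 11/6 against both Wide and Body), so the proposed strategy is not optimal.

No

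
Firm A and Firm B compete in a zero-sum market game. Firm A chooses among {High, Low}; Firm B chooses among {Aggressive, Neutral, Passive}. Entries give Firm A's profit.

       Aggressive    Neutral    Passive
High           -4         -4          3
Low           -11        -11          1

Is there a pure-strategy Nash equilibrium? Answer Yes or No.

Row minima: High → -4, Low → -11; maximin = -4.
Column maxima: Aggressive → -4, Neutral → -4, Passive → 3; minimax = -4.
maximin = minimax = -4, so a saddle point exists.

Yes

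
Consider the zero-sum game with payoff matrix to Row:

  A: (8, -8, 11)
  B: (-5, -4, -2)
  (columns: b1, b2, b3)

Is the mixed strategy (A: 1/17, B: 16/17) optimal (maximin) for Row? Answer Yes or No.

Against b1 this mix gives (1/17)·8 + (16/17)·(-5) = -72/17.
Against b2 this mix gives (1/17)·(-8) + (16/17)·(-4) = -72/17.
Against b3 this mix gives (1/17)·11 + (16/17)·(-2) = -21/17.
All of Column's active replies (b1, b2) yield -72/17, and no column does worse for Row. The mix makes Column indifferent and guarantees -72/17, so it is optimal.

Yes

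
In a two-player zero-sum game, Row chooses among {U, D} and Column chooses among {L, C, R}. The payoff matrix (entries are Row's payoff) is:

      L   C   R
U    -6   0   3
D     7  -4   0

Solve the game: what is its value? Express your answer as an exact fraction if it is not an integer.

-24/17

Row minima: U → -6, D → -4; maximin = -4.
Column maxima: L → 7, C → 0, R → 3; minimax = 0.
-4 ≠ 0, so there is no saddle point; optimal play is mixed.
R is strictly dominated by C (it gives Row strictly more in every row), so Column never plays it.
On the remaining 2×2 (U, D vs L, C):
Let Row play U with probability p. Expected payoff against L: (-6)p + 7(1−p) = −13p + 7; against C: 0p + (-4)(1−p) = 4p − 4.
Setting these equal: −13p + 7 = 4p − 4 ⇒ −17p = -11 ⇒ p = 11/17, and the value is (-13)·(11/17) + 7 = -24/17.
For Column: with q = P(L), equating U's and D's payoffs gives −6q = 11q − 4 ⇒ q = 4/17.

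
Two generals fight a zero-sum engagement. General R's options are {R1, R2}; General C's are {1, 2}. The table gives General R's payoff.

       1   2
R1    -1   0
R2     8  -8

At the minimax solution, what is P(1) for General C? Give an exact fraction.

Row minima: R1 → -1, R2 → -8; maximin = -1.
Column maxima: 1 → 8, 2 → 0; minimax = 0.
-1 ≠ 0, so there is no saddle point; optimal play is mixed.
Let General R play R1 with probability p. Expected payoff against 1: (-1)p + 8(1−p) = −9p + 8; against 2: 0p + (-8)(1−p) = 8p − 8.
Setting these equal: −9p + 8 = 8p − 8 ⇒ −17p = -16 ⇒ p = 16/17, and the value is (-9)·(16/17) + 8 = -8/17.
For General C: with q = P(1), equating R1's and R2's payoffs gives −q = 16q − 8 ⇒ q = 8/17.

8/17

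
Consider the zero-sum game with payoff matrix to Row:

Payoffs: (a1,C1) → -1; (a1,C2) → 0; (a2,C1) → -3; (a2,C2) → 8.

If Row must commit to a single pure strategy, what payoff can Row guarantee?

-1

Row minima: a1 → -1, a2 → -3.
The best of these is -1.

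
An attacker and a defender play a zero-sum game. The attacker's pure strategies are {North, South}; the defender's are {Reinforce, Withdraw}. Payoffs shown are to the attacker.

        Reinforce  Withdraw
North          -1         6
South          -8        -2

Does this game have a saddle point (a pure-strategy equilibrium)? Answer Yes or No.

Row minima: North → -1, South → -8; maximin = -1.
Column maxima: Reinforce → -1, Withdraw → 6; minimax = -1.
maximin = minimax = -1, so a saddle point exists.

Yes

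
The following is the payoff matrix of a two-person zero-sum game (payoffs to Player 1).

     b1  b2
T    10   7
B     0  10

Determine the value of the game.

100/13

Row minima: T → 7, B → 0; maximin = 7.
Column maxima: b1 → 10, b2 → 10; minimax = 10.
7 ≠ 10, so there is no saddle point; optimal play is mixed.
Let Player 1 play T with probability p. Expected payoff against b1: 10p + 0(1−p) = 10p; against b2: 7p + 10(1−p) = −3p + 10.
Setting these equal: 10p = −3p + 10 ⇒ 13p = 10 ⇒ p = 10/13, and the value is (10)·(10/13) = 100/13.
For Player 2: with q = P(b1), equating T's and B's payoffs gives 3q + 7 = −10q + 10 ⇒ q = 3/13.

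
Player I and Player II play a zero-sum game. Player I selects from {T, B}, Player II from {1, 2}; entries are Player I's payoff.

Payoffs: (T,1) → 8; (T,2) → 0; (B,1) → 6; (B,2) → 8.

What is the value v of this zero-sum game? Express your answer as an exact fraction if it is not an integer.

Row minima: T → 0, B → 6; maximin = 6.
Column maxima: 1 → 8, 2 → 8; minimax = 8.
6 ≠ 8, so there is no saddle point; optimal play is mixed.
Let Player I play T with probability p. Expected payoff against 1: 8p + 6(1−p) = 2p + 6; against 2: 0p + 8(1−p) = −8p + 8.
Setting these equal: 2p + 6 = −8p + 8 ⇒ 10p = 2 ⇒ p = 1/5, and the value is (2)·(1/5) + 6 = 32/5.
For Player II: with q = P(1), equating T's and B's payoffs gives 8q = −2q + 8 ⇒ q = 4/5.

32/5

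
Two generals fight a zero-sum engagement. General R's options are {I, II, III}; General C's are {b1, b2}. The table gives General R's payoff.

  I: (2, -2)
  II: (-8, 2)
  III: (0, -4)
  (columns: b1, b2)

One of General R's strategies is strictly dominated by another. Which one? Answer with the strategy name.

III

I gives a strictly higher payoff than III against every column: 2 > 0, -2 > -4.
So III is strictly dominated and General R never plays it.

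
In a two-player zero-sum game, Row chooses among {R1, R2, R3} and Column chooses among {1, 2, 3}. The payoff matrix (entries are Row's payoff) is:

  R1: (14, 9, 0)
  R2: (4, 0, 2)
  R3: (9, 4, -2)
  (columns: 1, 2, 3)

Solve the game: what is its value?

Row minima: R1 → 0, R2 → 0, R3 → -2; maximin = 0.
Column maxima: 1 → 14, 2 → 9, 3 → 2; minimax = 2.
0 ≠ 2, so there is no saddle point; optimal play is mixed.
R3 is strictly dominated by R1, so Row never plays it.
1 is strictly dominated by 2 (it gives Row strictly more in every row), so Column never plays it.
On the remaining 2×2 (R1, R2 vs 2, 3):
Let Row play R1 with probability p. Expected payoff against 2: 9p + 0(1−p) = 9p; against 3: 0p + 2(1−p) = −2p + 2.
Setting these equal: 9p = −2p + 2 ⇒ 11p = 2 ⇒ p = 2/11, and the value is (9)·(2/11) = 18/11.
For Column: with q = P(2), equating R1's and R2's payoffs gives 9q = −2q + 2 ⇒ q = 2/11.

18/11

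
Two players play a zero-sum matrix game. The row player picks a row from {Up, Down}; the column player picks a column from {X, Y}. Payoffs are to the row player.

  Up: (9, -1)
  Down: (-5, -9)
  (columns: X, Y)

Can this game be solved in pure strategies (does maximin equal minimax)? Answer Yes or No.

Row minima: Up → -1, Down → -9; maximin = -1.
Column maxima: X → 9, Y → -1; minimax = -1.
maximin = minimax = -1, so a saddle point exists.

Yes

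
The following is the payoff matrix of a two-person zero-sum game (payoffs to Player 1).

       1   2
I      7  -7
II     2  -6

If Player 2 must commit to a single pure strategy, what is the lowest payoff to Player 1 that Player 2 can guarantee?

Column maxima: 1 → 7, 2 → -6.
The smallest of these is -6.

-6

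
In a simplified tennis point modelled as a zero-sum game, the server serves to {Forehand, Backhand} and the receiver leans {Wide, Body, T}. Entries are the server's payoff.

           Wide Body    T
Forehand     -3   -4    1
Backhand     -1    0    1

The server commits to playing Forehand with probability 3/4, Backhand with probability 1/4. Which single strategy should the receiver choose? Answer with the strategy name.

Body

If the receiver plays Wide, the server's expected payoff is (3/4)·(-3) + (1/4)·(-1) = -5/2.
If the receiver plays Body, the server's expected payoff is (3/4)·(-4) + (1/4)·0 = -3.
If the receiver plays T, the server's expected payoff is (3/4)·1 + (1/4)·1 = 1.
The receiver minimizes the server's payoff; the smallest is -3, so the best response is Body.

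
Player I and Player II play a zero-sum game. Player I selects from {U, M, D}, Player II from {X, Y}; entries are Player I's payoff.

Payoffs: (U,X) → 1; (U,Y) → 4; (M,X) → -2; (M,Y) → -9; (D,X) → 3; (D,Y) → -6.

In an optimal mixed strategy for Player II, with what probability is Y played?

1/6

Row minima: U → 1, M → -9, D → -6; maximin = 1.
Column maxima: X → 3, Y → 4; minimax = 3.
1 ≠ 3, so there is no saddle point; optimal play is mixed.
M is strictly dominated by U, so Player I never plays it.
On the remaining 2×2 (U, D vs X, Y):
Let Player I play U with probability p. Expected payoff against X: 1p + 3(1−p) = −2p + 3; against Y: 4p + (-6)(1−p) = 10p − 6.
Setting these equal: −2p + 3 = 10p − 6 ⇒ −12p = -9 ⇒ p = 3/4, and the value is (-2)·(3/4) + 3 = 3/2.
For Player II: with q = P(X), equating U's and D's payoffs gives −3q + 4 = 9q − 6 ⇒ q = 5/6.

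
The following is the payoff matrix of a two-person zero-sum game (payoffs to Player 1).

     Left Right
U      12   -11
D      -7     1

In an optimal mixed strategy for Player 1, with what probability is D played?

Row minima: U → -11, D → -7; maximin = -7.
Column maxima: Left → 12, Right → 1; minimax = 1.
-7 ≠ 1, so there is no saddle point; optimal play is mixed.
Let Player 1 play U with probability p. Expected payoff against Left: 12p + (-7)(1−p) = 19p − 7; against Right: (-11)p + 1(1−p) = −12p + 1.
Setting these equal: 19p − 7 = −12p + 1 ⇒ 31p = 8 ⇒ p = 8/31, and the value is (19)·(8/31) − 7 = -65/31.
For Player 2: with q = P(Left), equating U's and D's payoffs gives 23q − 11 = −8q + 1 ⇒ q = 12/31.

23/31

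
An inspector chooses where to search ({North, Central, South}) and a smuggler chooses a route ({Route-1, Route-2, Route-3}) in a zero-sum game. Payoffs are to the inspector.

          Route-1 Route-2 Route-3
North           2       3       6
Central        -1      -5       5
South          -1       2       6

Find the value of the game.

2

Row minima: North → 2, Central → -5, South → -1; maximin = 2.
Column maxima: Route-1 → 2, Route-2 → 3, Route-3 → 6; minimax = 2.
Since maximin = minimax = 2, there is a saddle point and the value is 2.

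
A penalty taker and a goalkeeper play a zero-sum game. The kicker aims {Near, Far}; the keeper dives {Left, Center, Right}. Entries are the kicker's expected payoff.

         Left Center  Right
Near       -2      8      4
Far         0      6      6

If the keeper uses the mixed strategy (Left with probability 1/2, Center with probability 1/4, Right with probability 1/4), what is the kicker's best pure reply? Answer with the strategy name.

Expected payoff of Near: (1/2)·(-2) + (1/4)·8 + (1/4)·4 = 2.
Expected payoff of Far: (1/2)·0 + (1/4)·6 + (1/4)·6 = 3.
The largest is 3, so the kicker's best response is Far.

Far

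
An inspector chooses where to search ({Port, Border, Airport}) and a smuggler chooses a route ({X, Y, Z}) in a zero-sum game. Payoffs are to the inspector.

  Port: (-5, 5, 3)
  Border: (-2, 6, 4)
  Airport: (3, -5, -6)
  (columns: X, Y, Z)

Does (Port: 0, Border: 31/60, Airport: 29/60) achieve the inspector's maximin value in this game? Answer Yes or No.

No

Against X this mix gives (31/60)·(-2) + (29/60)·3 = 5/12.
Against Y this mix gives (31/60)·6 + (29/60)·(-5) = 41/60.
Against Z this mix gives (31/60)·4 + (29/60)·(-6) = -5/6.
The smuggler will play Z, holding the inspector to -5/6. Shifting weight toward the row that does better against Z would raise this floor (the equalizing mix achieves 0 against both Z and X), so the proposed strategy is not optimal.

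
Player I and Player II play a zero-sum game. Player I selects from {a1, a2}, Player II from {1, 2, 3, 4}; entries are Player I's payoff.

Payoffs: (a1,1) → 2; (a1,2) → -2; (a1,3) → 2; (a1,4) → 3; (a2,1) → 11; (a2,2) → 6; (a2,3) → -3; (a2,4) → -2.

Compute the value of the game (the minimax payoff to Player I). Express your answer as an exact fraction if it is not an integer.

6/13

Row minima: a1 → -2, a2 → -3; maximin = -2.
Column maxima: 1 → 11, 2 → 6, 3 → 2, 4 → 3; minimax = 2.
-2 ≠ 2, so there is no saddle point; optimal play is mixed.
1 is strictly dominated by 2 (it gives Player I strictly more in every row), so Player II never plays it.
4 is strictly dominated by 3 (it gives Player I strictly more in every row), so Player II never plays it.
On the remaining 2×2 (a1, a2 vs 2, 3):
Let Player I play a1 with probability p. Expected payoff against 2: (-2)p + 6(1−p) = −8p + 6; against 3: 2p + (-3)(1−p) = 5p − 3.
Setting these equal: −8p + 6 = 5p − 3 ⇒ −13p = -9 ⇒ p = 9/13, and the value is (-8)·(9/13) + 6 = 6/13.
For Player II: with q = P(2), equating a1's and a2's payoffs gives −4q + 2 = 9q − 3 ⇒ q = 5/13.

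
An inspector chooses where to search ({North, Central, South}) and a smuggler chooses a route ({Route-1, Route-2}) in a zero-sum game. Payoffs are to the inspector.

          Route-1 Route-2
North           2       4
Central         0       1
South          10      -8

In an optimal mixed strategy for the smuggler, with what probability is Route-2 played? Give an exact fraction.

2/5

Row minima: North → 2, Central → 0, South → -8; maximin = 2.
Column maxima: Route-1 → 10, Route-2 → 4; minimax = 4.
2 ≠ 4, so there is no saddle point; optimal play is mixed.
Central is strictly dominated by North, so the inspector never plays it.
On the remaining 2×2 (North, South vs Route-1, Route-2):
Let the inspector play North with probability p. Expected payoff against Route-1: 2p + 10(1−p) = −8p + 10; against Route-2: 4p + (-8)(1−p) = 12p − 8.
Setting these equal: −8p + 10 = 12p − 8 ⇒ −20p = -18 ⇒ p = 9/10, and the value is (-8)·(9/10) + 10 = 14/5.
For the smuggler: with q = P(Route-1), equating North's and South's payoffs gives −2q + 4 = 18q − 8 ⇒ q = 3/5.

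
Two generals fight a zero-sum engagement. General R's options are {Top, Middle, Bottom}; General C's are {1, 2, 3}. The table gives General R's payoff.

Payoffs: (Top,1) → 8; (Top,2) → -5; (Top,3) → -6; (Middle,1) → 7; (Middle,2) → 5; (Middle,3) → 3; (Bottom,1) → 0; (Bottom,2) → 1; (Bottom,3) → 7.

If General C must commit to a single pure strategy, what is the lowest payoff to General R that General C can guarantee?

Column maxima: 1 → 8, 2 → 5, 3 → 7.
The smallest of these is 5.

5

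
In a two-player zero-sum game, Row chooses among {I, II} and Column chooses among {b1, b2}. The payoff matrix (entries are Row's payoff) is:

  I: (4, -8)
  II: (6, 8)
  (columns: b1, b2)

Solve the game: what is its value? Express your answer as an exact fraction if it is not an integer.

6

Row minima: I → -8, II → 6; maximin = 6.
Column maxima: b1 → 6, b2 → 8; minimax = 6.
Since maximin = minimax = 6, there is a saddle point and the value is 6.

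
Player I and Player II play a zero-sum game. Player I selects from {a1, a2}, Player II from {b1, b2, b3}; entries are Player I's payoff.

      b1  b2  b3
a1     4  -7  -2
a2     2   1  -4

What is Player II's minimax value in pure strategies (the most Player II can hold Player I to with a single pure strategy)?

Column maxima: b1 → 4, b2 → 1, b3 → -2.
The smallest of these is -2.

-2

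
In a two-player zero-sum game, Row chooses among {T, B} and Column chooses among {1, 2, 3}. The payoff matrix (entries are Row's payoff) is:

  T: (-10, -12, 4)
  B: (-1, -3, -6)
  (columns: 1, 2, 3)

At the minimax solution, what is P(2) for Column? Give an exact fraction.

10/19

Row minima: T → -12, B → -6; maximin = -6.
Column maxima: 1 → -1, 2 → -3, 3 → 4; minimax = -3.
-6 ≠ -3, so there is no saddle point; optimal play is mixed.
1 is strictly dominated by 2 (it gives Row strictly more in every row), so Column never plays it.
On the remaining 2×2 (T, B vs 2, 3):
Let Row play T with probability p. Expected payoff against 2: (-12)p + (-3)(1−p) = −9p − 3; against 3: 4p + (-6)(1−p) = 10p − 6.
Setting these equal: −9p − 3 = 10p − 6 ⇒ −19p = -3 ⇒ p = 3/19, and the value is (-9)·(3/19) − 3 = -84/19.
For Column: with q = P(2), equating T's and B's payoffs gives −16q + 4 = 3q − 6 ⇒ q = 10/19.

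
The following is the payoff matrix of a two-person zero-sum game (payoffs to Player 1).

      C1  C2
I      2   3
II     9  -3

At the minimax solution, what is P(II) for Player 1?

Row minima: I → 2, II → -3; maximin = 2.
Column maxima: C1 → 9, C2 → 3; minimax = 3.
2 ≠ 3, so there is no saddle point; optimal play is mixed.
Let Player 1 play I with probability p. Expected payoff against C1: 2p + 9(1−p) = −7p + 9; against C2: 3p + (-3)(1−p) = 6p − 3.
Setting these equal: −7p + 9 = 6p − 3 ⇒ −13p = -12 ⇒ p = 12/13, and the value is (-7)·(12/13) + 9 = 33/13.
For Player 2: with q = P(C1), equating I's and II's payoffs gives −q + 3 = 12q − 3 ⇒ q = 6/13.

1/13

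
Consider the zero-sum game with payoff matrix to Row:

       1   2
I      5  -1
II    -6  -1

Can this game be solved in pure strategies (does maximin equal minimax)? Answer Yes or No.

Row minima: I → -1, II → -6; maximin = -1.
Column maxima: 1 → 5, 2 → -1; minimax = -1.
maximin = minimax = -1, so a saddle point exists.

Yes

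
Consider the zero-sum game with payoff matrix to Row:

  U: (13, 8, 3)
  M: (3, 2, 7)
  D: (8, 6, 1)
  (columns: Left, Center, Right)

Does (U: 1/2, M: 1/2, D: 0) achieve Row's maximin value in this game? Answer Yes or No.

Yes

Against Left this mix gives (1/2)·13 + (1/2)·3 = 8.
Against Center this mix gives (1/2)·8 + (1/2)·2 = 5.
Against Right this mix gives (1/2)·3 + (1/2)·7 = 5.
All of Column's active replies (Center, Right) yield 5, and no column does worse for Row. The mix makes Column indifferent and guarantees 5, so it is optimal.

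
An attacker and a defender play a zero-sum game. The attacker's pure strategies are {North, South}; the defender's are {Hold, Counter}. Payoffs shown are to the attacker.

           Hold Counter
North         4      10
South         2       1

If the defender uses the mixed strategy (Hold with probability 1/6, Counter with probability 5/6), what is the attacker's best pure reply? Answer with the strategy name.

North

Expected payoff of North: (1/6)·4 + (5/6)·10 = 9.
Expected payoff of South: (1/6)·2 + (5/6)·1 = 7/6.
The largest is 9, so the attacker's best response is North.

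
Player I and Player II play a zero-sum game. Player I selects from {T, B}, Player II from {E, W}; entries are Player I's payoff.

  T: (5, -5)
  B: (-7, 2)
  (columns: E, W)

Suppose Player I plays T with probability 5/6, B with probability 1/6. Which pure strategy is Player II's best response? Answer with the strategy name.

If Player II plays E, Player I's expected payoff is (5/6)·5 + (1/6)·(-7) = 3.
If Player II plays W, Player I's expected payoff is (5/6)·(-5) + (1/6)·2 = -23/6.
Player II minimizes Player I's payoff; the smallest is -23/6, so the best response is W.

W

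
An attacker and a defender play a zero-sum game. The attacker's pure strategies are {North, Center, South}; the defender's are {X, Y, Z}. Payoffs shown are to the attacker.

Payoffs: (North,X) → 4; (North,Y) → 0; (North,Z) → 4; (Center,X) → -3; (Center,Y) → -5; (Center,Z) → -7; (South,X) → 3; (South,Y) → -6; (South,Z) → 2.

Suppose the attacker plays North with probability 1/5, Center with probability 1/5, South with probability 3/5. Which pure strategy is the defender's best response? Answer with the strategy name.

Y

If the defender plays X, the attacker's expected payoff is (1/5)·4 + (1/5)·(-3) + (3/5)·3 = 2.
If the defender plays Y, the attacker's expected payoff is (1/5)·0 + (1/5)·(-5) + (3/5)·(-6) = -23/5.
If the defender plays Z, the attacker's expected payoff is (1/5)·4 + (1/5)·(-7) + (3/5)·2 = 3/5.
The defender minimizes the attacker's payoff; the smallest is -23/5, so the best response is Y.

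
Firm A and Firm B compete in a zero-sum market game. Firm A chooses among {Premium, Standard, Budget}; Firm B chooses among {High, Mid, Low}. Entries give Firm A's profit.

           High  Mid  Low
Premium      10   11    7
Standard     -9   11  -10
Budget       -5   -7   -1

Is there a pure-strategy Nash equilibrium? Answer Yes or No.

Yes

Row minima: Premium → 7, Standard → -10, Budget → -7; maximin = 7.
Column maxima: High → 10, Mid → 11, Low → 7; minimax = 7.
maximin = minimax = 7, so a saddle point exists.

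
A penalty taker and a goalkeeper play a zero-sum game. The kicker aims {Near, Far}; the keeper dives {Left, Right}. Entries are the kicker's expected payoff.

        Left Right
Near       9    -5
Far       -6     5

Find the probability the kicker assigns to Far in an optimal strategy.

Row minima: Near → -5, Far → -6; maximin = -5.
Column maxima: Left → 9, Right → 5; minimax = 5.
-5 ≠ 5, so there is no saddle point; optimal play is mixed.
Let the kicker play Near with probability p. Expected payoff against Left: 9p + (-6)(1−p) = 15p − 6; against Right: (-5)p + 5(1−p) = −10p + 5.
Setting these equal: 15p − 6 = −10p + 5 ⇒ 25p = 11 ⇒ p = 11/25, and the value is (15)·(11/25) − 6 = 3/5.
For the keeper: with q = P(Left), equating Near's and Far's payoffs gives 14q − 5 = −11q + 5 ⇒ q = 2/5.

14/25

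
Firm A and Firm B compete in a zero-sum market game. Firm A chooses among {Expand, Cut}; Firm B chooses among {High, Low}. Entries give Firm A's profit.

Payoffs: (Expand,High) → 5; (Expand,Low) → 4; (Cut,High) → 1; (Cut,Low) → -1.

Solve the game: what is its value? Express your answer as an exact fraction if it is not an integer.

4

Row minima: Expand → 4, Cut → -1; maximin = 4.
Column maxima: High → 5, Low → 4; minimax = 4.
Since maximin = minimax = 4, there is a saddle point and the value is 4.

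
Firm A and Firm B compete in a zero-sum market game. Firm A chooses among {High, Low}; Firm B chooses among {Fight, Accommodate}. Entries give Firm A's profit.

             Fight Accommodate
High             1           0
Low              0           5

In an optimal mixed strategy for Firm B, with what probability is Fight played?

Row minima: High → 0, Low → 0; maximin = 0.
Column maxima: Fight → 1, Accommodate → 5; minimax = 1.
0 ≠ 1, so there is no saddle point; optimal play is mixed.
Let Firm A play High with probability p. Expected payoff against Fight: 1p + 0(1−p) = p; against Accommodate: 0p + 5(1−p) = −5p + 5.
Setting these equal: p = −5p + 5 ⇒ 6p = 5 ⇒ p = 5/6, and the value is (1)·(5/6) = 5/6.
For Firm B: with q = P(Fight), equating High's and Low's payoffs gives q = −5q + 5 ⇒ q = 5/6.

5/6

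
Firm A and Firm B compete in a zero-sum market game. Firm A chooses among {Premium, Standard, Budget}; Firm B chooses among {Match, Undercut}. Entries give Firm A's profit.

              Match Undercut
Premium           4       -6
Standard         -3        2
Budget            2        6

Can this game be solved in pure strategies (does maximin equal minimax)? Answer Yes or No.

No

Row minima: Premium → -6, Standard → -3, Budget → 2; maximin = 2.
Column maxima: Match → 4, Undercut → 6; minimax = 4.
2 ≠ 4, so no pure-strategy equilibrium exists.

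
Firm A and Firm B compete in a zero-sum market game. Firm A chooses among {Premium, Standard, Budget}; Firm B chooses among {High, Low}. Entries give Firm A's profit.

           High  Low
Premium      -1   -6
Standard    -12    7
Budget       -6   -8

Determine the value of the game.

Row minima: Premium → -6, Standard → -12, Budget → -8; maximin = -6.
Column maxima: High → -1, Low → 7; minimax = -1.
-6 ≠ -1, so there is no saddle point; optimal play is mixed.
Budget is strictly dominated by Premium, so Firm A never plays it.
On the remaining 2×2 (Premium, Standard vs High, Low):
Let Firm A play Premium with probability p. Expected payoff against High: (-1)p + (-12)(1−p) = 11p − 12; against Low: (-6)p + 7(1−p) = −13p + 7.
Setting these equal: 11p − 12 = −13p + 7 ⇒ 24p = 19 ⇒ p = 19/24, and the value is (11)·(19/24) − 12 = -79/24.
For Firm B: with q = P(High), equating Premium's and Standard's payoffs gives 5q − 6 = −19q + 7 ⇒ q = 13/24.

-79/24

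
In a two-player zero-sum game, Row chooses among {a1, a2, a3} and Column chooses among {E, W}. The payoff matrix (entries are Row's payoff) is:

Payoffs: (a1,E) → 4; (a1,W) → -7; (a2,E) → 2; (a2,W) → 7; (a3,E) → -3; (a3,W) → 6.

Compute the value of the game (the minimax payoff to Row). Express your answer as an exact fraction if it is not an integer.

Row minima: a1 → -7, a2 → 2, a3 → -3; maximin = 2.
Column maxima: E → 4, W → 7; minimax = 4.
2 ≠ 4, so there is no saddle point; optimal play is mixed.
a3 is strictly dominated by a2, so Row never plays it.
On the remaining 2×2 (a1, a2 vs E, W):
Let Row play a1 with probability p. Expected payoff against E: 4p + 2(1−p) = 2p + 2; against W: (-7)p + 7(1−p) = −14p + 7.
Setting these equal: 2p + 2 = −14p + 7 ⇒ 16p = 5 ⇒ p = 5/16, and the value is (2)·(5/16) + 2 = 21/8.
For Column: with q = P(E), equating a1's and a2's payoffs gives 11q − 7 = −5q + 7 ⇒ q = 7/8.

21/8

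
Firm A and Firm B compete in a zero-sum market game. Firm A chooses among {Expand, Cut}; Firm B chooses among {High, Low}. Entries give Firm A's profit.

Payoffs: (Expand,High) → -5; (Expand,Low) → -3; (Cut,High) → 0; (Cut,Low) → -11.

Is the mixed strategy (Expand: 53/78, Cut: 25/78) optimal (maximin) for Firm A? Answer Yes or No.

Against High this mix gives (53/78)·(-5) + (25/78)·0 = -265/78.
Against Low this mix gives (53/78)·(-3) + (25/78)·(-11) = -217/39.
Firm B will play Low, holding Firm A to -217/39. Shifting weight toward the row that does better against Low would raise this floor (the equalizing mix achieves -55/13 against both Low and High), so the proposed strategy is not optimal.

No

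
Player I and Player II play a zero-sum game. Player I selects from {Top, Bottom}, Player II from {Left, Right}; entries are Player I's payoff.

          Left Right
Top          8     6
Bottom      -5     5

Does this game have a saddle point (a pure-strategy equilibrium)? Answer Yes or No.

Yes

Row minima: Top → 6, Bottom → -5; maximin = 6.
Column maxima: Left → 8, Right → 6; minimax = 6.
maximin = minimax = 6, so a saddle point exists.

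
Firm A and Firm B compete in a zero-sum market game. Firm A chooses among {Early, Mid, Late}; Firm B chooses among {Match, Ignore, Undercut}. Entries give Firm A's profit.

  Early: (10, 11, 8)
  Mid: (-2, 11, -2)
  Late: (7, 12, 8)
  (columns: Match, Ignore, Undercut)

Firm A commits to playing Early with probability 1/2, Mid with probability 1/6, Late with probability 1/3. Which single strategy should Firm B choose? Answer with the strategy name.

Undercut

If Firm B plays Match, Firm A's expected payoff is (1/2)·10 + (1/6)·(-2) + (1/3)·7 = 7.
If Firm B plays Ignore, Firm A's expected payoff is (1/2)·11 + (1/6)·11 + (1/3)·12 = 34/3.
If Firm B plays Undercut, Firm A's expected payoff is (1/2)·8 + (1/6)·(-2) + (1/3)·8 = 19/3.
Firm B minimizes Firm A's payoff; the smallest is 19/3, so the best response is Undercut.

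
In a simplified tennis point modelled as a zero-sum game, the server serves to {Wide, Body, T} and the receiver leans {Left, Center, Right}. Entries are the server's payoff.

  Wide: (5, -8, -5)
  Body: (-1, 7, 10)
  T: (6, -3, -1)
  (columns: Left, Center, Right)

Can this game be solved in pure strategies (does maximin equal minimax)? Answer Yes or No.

Row minima: Wide → -8, Body → -1, T → -3; maximin = -1.
Column maxima: Left → 6, Center → 7, Right → 10; minimax = 6.
-1 ≠ 6, so no pure-strategy equilibrium exists.

No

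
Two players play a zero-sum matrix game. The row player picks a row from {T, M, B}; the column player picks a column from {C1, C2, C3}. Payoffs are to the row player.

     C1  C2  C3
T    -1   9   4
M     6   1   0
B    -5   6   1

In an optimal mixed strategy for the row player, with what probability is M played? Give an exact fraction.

Row minima: T → -1, M → 0, B → -5; maximin = 0.
Column maxima: C1 → 6, C2 → 9, C3 → 4; minimax = 4.
0 ≠ 4, so there is no saddle point; optimal play is mixed.
B is strictly dominated by T, so the row player never plays it.
C2 is strictly dominated by C3 (it gives the row player strictly more in every row), so the column player never plays it.
On the remaining 2×2 (T, M vs C1, C3):
Let the row player play T with probability p. Expected payoff against C1: (-1)p + 6(1−p) = −7p + 6; against C3: 4p + 0(1−p) = 4p.
Setting these equal: −7p + 6 = 4p ⇒ −11p = -6 ⇒ p = 6/11, and the value is (-7)·(6/11) + 6 = 24/11.
For the column player: with q = P(C1), equating T's and M's payoffs gives −5q + 4 = 6q ⇒ q = 4/11.

5/11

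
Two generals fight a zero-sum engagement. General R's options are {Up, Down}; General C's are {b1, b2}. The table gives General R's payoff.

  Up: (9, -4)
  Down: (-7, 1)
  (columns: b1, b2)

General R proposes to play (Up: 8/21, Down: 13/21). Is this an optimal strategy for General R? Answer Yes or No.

Against b1 this mix gives (8/21)·9 + (13/21)·(-7) = -19/21.
Against b2 this mix gives (8/21)·(-4) + (13/21)·1 = -19/21.
All of General C's active replies (b1, b2) yield -19/21, and no column does worse for General R. The mix makes General C indifferent and guarantees -19/21, so it is optimal.

Yes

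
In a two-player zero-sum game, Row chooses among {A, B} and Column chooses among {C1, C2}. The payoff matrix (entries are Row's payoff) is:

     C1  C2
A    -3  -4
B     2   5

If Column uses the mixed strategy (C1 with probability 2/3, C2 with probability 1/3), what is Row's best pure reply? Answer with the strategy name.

B

Expected payoff of A: (2/3)·(-3) + (1/3)·(-4) = -10/3.
Expected payoff of B: (2/3)·2 + (1/3)·5 = 3.
The largest is 3, so Row's best response is B.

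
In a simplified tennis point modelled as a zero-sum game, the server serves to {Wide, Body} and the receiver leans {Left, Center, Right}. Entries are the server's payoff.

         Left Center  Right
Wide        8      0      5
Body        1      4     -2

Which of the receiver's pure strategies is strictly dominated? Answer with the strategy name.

Left

Right holds the server's payoff strictly below Left in every row: 5 < 8, -2 < 1.
So Left is strictly dominated for the receiver.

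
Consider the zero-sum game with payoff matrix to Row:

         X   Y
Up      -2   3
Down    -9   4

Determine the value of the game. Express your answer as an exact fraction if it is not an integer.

Row minima: Up → -2, Down → -9; maximin = -2.
Column maxima: X → -2, Y → 4; minimax = -2.
Since maximin = minimax = -2, there is a saddle point and the value is -2.

-2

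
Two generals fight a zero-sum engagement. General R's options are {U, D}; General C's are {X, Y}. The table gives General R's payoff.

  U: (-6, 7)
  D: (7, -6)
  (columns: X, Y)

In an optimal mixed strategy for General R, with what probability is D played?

1/2

Row minima: U → -6, D → -6; maximin = -6.
Column maxima: X → 7, Y → 7; minimax = 7.
-6 ≠ 7, so there is no saddle point; optimal play is mixed.
Let General R play U with probability p. Expected payoff against X: (-6)p + 7(1−p) = −13p + 7; against Y: 7p + (-6)(1−p) = 13p − 6.
Setting these equal: −13p + 7 = 13p − 6 ⇒ −26p = -13 ⇒ p = 1/2, and the value is (-13)·(1/2) + 7 = 1/2.
For General C: with q = P(X), equating U's and D's payoffs gives −13q + 7 = 13q − 6 ⇒ q = 1/2.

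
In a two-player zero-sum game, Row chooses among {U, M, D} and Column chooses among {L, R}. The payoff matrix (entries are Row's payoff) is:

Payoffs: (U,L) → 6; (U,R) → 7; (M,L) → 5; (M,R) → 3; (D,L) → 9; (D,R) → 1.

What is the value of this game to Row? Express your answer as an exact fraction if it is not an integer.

19/3

Row minima: U → 6, M → 3, D → 1; maximin = 6.
Column maxima: L → 9, R → 7; minimax = 7.
6 ≠ 7, so there is no saddle point; optimal play is mixed.
M is strictly dominated by U, so Row never plays it.
On the remaining 2×2 (U, D vs L, R):
Let Row play U with probability p. Expected payoff against L: 6p + 9(1−p) = −3p + 9; against R: 7p + 1(1−p) = 6p + 1.
Setting these equal: −3p + 9 = 6p + 1 ⇒ −9p = -8 ⇒ p = 8/9, and the value is (-3)·(8/9) + 9 = 19/3.
For Column: with q = P(L), equating U's and D's payoffs gives −q + 7 = 8q + 1 ⇒ q = 2/3.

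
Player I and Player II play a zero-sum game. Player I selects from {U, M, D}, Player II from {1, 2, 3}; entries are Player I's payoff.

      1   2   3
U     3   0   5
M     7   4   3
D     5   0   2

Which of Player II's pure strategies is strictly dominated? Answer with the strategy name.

2 holds Player I's payoff strictly below 1 in every row: 0 < 3, 4 < 7, 0 < 5.
So 1 is strictly dominated for Player II.

1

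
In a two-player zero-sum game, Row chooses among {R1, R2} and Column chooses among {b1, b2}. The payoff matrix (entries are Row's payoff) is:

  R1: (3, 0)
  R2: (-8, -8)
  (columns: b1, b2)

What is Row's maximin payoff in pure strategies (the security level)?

0

Row minima: R1 → 0, R2 → -8.
The best of these is 0.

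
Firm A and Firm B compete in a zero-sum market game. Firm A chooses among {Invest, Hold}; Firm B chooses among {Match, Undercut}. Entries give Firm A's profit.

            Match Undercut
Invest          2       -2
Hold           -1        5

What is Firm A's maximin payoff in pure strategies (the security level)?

-1

Row minima: Invest → -2, Hold → -1.
The best of these is -1.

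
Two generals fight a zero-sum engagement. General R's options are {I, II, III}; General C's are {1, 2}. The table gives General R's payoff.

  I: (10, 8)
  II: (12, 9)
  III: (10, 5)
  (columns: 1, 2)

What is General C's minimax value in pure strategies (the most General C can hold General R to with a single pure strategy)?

Column maxima: 1 → 12, 2 → 9.
The smallest of these is 9.

9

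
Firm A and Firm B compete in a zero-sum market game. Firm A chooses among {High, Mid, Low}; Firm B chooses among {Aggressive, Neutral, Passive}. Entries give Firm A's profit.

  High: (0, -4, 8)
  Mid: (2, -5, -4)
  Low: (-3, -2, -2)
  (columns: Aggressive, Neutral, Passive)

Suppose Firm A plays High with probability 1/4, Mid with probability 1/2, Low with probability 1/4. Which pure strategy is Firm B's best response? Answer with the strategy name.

If Firm B plays Aggressive, Firm A's expected payoff is (1/4)·0 + (1/2)·2 + (1/4)·(-3) = 1/4.
If Firm B plays Neutral, Firm A's expected payoff is (1/4)·(-4) + (1/2)·(-5) + (1/4)·(-2) = -4.
If Firm B plays Passive, Firm A's expected payoff is (1/4)·8 + (1/2)·(-4) + (1/4)·(-2) = -1/2.
Firm B minimizes Firm A's payoff; the smallest is -4, so the best response is Neutral.

Neutral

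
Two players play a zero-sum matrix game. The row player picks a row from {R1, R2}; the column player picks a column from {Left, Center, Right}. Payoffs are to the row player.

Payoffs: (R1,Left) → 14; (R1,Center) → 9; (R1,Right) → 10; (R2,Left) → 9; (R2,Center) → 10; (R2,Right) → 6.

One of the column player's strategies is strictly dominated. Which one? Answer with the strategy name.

Left

Right holds the row player's payoff strictly below Left in every row: 10 < 14, 6 < 9.
So Left is strictly dominated for the column player.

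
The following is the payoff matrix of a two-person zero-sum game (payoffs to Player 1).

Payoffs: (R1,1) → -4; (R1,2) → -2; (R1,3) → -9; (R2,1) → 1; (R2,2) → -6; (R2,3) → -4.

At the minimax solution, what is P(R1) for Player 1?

2/9

Row minima: R1 → -9, R2 → -6; maximin = -6.
Column maxima: 1 → 1, 2 → -2, 3 → -4; minimax = -4.
-6 ≠ -4, so there is no saddle point; optimal play is mixed.
1 is strictly dominated by 3 (it gives Player 1 strictly more in every row), so Player 2 never plays it.
On the remaining 2×2 (R1, R2 vs 2, 3):
Let Player 1 play R1 with probability p. Expected payoff against 2: (-2)p + (-6)(1−p) = 4p − 6; against 3: (-9)p + (-4)(1−p) = −5p − 4.
Setting these equal: 4p − 6 = −5p − 4 ⇒ 9p = 2 ⇒ p = 2/9, and the value is (4)·(2/9) − 6 = -46/9.
For Player 2: with q = P(2), equating R1's and R2's payoffs gives 7q − 9 = −2q − 4 ⇒ q = 5/9.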